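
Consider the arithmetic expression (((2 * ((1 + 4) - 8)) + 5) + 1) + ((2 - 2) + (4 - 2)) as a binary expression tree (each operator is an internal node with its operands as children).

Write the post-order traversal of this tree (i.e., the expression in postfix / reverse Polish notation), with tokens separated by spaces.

Post-order on an expression tree gives postfix notation: for each operator, emit left operand, right operand, then the operator.

2 1 4 + 8 - * 5 + 1 + 2 2 - 4 2 - + +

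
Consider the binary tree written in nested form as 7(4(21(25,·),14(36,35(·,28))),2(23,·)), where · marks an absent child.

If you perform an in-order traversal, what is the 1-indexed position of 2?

In-order visits the left subtree, then the node, then the right subtree.
At 7: go left to 4.
  At 4: go left to 21.
    At 21: go left to 25.
      25 is a leaf — visit 25.
    Visit 21.
    At 21: no right child.
  Visit 4.
  At 4: go right to 14.
    At 14: go left to 36.
      36 is a leaf — visit 36.
    Visit 14.
    At 14: go right to 35.
      At 35: no left child.
      Visit 35.
      At 35: go right to 28.
        28 is a leaf — visit 28.
Visit 7.
At 7: go right to 2.
  At 2: go left to 23.
    23 is a leaf — visit 23.
  Visit 2.
  At 2: no right child.
Full in-order sequence: 25, 21, 4, 36, 14, 35, 28, 7, 23, 2.

10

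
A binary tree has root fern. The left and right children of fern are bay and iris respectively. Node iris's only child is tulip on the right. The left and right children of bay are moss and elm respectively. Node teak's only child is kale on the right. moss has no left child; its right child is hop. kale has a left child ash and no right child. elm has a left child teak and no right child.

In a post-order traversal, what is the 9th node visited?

iris

Post-order visits the left subtree, then the right subtree, then the node.
At fern: go left to bay.
  At bay: go left to moss.
    At moss: no left child.
    At moss: go right to hop.
      hop is a leaf — visit hop.
    Visit moss.
  At bay: go right to elm.
    At elm: go left to teak.
      At teak: no left child.
      At teak: go right to kale.
        At kale: go left to ash.
          ash is a leaf — visit ash.
        At kale: no right child.
        Visit kale.
      Visit teak.
    At elm: no right child.
    Visit elm.
  Visit bay.
At fern: go right to iris.
  At iris: no left child.
  At iris: go right to tulip.
    tulip is a leaf — visit tulip.
  Visit iris.
Visit fern.
Full post-order sequence: hop, moss, ash, kale, teak, elm, bay, tulip, iris, fern.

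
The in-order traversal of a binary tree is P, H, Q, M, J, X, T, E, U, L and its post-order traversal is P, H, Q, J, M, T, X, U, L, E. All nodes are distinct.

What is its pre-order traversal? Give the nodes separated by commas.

E, X, M, Q, H, P, J, T, L, U

The last element of post-order is the root; it splits in-order into left and right subtrees.
Root E: left subtree has 7 nodes {P, H, Q, M, J, X, T}, right has 2 {U, L}.
  Root X: left subtree has 5 nodes {P, H, Q, M, J}, right has 1 {T}.
    Root M: left subtree has 3 nodes {P, H, Q}, right has 1 {J}.
      Root Q: left subtree has 2 nodes {P, H}, right has 0 { }.
        Root H: left subtree has 1 node {P}, right has 0 { }.
  Root L: left subtree has 1 node {U}, right has 0 { }.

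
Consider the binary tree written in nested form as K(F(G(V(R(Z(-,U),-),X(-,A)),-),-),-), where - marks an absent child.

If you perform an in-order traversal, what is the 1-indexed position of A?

6

In-order visits the left subtree, then the node, then the right subtree.
At K: go left to F.
  At F: go left to G.
    At G: go left to V.
      At V: go left to R.
        At R: go left to Z.
          At Z: no left child.
          Visit Z.
          At Z: go right to U.
            U is a leaf — visit U.
        Visit R.
        At R: no right child.
      Visit V.
      At V: go right to X.
        At X: no left child.
        Visit X.
        At X: go right to A.
          A is a leaf — visit A.
    Visit G.
    At G: no right child.
  Visit F.
  At F: no right child.
Visit K.
At K: no right child.
Full in-order sequence: Z, U, R, V, X, A, G, F, K.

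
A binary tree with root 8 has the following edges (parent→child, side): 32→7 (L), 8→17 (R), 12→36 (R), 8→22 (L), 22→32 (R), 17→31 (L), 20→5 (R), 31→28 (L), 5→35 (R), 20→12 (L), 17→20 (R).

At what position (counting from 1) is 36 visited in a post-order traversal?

6

Post-order visits the left subtree, then the right subtree, then the node.
At 8: go left to 22.
  At 22: no left child.
  At 22: go right to 32.
    At 32: go left to 7.
      7 is a leaf — visit 7.
    At 32: no right child.
    Visit 32.
  Visit 22.
At 8: go right to 17.
  At 17: go left to 31.
    At 31: go left to 28.
      28 is a leaf — visit 28.
    At 31: no right child.
    Visit 31.
  At 17: go right to 20.
    At 20: go left to 12.
      At 12: no left child.
      At 12: go right to 36.
        36 is a leaf — visit 36.
      Visit 12.
    At 20: go right to 5.
      At 5: no left child.
      At 5: go right to 35.
        35 is a leaf — visit 35.
      Visit 5.
    Visit 20.
  Visit 17.
Visit 8.
Full post-order sequence: 7, 32, 22, 28, 31, 36, 12, 35, 5, 20, 17, 8.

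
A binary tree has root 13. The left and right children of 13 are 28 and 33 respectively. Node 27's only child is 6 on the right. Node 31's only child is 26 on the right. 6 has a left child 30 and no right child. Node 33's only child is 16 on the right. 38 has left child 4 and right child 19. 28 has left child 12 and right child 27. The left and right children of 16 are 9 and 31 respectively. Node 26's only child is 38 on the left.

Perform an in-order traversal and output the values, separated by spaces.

In-order visits the left subtree, then the node, then the right subtree.
At 13: go left to 28.
  At 28: go left to 12.
    12 is a leaf — visit 12.
  Visit 28.
  At 28: go right to 27.
    At 27: no left child.
    Visit 27.
    At 27: go right to 6.
      At 6: go left to 30.
        30 is a leaf — visit 30.
      Visit 6.
      At 6: no right child.
Visit 13.
At 13: go right to 33.
  At 33: no left child.
  Visit 33.
  At 33: go right to 16.
    At 16: go left to 9.
      9 is a leaf — visit 9.
    Visit 16.
    At 16: go right to 31.
      At 31: no left child.
      Visit 31.
      At 31: go right to 26.
        At 26: go left to 38.
          At 38: go left to 4.
            4 is a leaf — visit 4.
          Visit 38.
          At 38: go right to 19.
            19 is a leaf — visit 19.
        Visit 26.
        At 26: no right child.

12 28 27 30 6 13 33 9 16 31 4 38 19 26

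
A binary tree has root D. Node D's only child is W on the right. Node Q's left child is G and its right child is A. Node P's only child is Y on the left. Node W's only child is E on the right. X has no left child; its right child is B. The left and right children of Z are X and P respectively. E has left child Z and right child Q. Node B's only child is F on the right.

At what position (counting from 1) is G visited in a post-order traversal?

7

Post-order visits the left subtree, then the right subtree, then the node.
At D: no left child.
At D: go right to W.
  At W: no left child.
  At W: go right to E.
    At E: go left to Z.
      At Z: go left to X.
        At X: no left child.
        At X: go right to B.
          At B: no left child.
          At B: go right to F.
            F is a leaf — visit F.
          Visit B.
        Visit X.
      At Z: go right to P.
        At P: go left to Y.
          Y is a leaf — visit Y.
        At P: no right child.
        Visit P.
      Visit Z.
    At E: go right to Q.
      At Q: go left to G.
        G is a leaf — visit G.
      At Q: go right to A.
        A is a leaf — visit A.
      Visit Q.
    Visit E.
  Visit W.
Visit D.
Full post-order sequence: F, B, X, Y, P, Z, G, A, Q, E, W, D.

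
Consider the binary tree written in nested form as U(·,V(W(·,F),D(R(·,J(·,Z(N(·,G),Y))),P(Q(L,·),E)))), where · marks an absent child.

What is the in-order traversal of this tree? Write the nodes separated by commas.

U, W, F, V, R, J, N, G, Z, Y, D, L, Q, P, E

In-order visits the left subtree, then the node, then the right subtree.
At U: no left child.
Visit U.
At U: go right to V.
  At V: go left to W.
    At W: no left child.
    Visit W.
    At W: go right to F.
      F is a leaf — visit F.
  Visit V.
  At V: go right to D.
    At D: go left to R.
      At R: no left child.
      Visit R.
      At R: go right to J.
        At J: no left child.
        Visit J.
        At J: go right to Z.
          At Z: go left to N.
            At N: no left child.
            Visit N.
            At N: go right to G.
              G is a leaf — visit G.
          Visit Z.
          At Z: go right to Y.
            Y is a leaf — visit Y.
    Visit D.
    At D: go right to P.
      At P: go left to Q.
        At Q: go left to L.
          L is a leaf — visit L.
        Visit Q.
        At Q: no right child.
      Visit P.
      At P: go right to E.
        E is a leaf — visit E.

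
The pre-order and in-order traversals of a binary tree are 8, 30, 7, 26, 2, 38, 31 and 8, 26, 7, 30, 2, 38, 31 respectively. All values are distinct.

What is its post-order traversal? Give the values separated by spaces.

26 7 31 38 2 30 8

The first element of pre-order is the root; it splits in-order into left and right subtrees.
Root 8: left subtree has 0 nodes { }, right has 6 {26, 7, 30, 2, 38, 31}.
  Root 30: left subtree has 2 nodes {26, 7}, right has 3 {2, 38, 31}.
    Root 7: left subtree has 1 node {26}, right has 0 { }.
    Root 2: left subtree has 0 nodes { }, right has 2 {38, 31}.
      Root 38: left subtree has 0 nodes { }, right has 1 {31}.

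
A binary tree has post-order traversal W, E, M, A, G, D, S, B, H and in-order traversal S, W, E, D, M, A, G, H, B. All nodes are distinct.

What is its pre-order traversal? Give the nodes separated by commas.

H, S, D, E, W, G, A, M, B

The last element of post-order is the root; it splits in-order into left and right subtrees.
Root H: left subtree has 7 nodes {S, W, E, D, M, A, G}, right has 1 {B}.
  Root S: left subtree has 0 nodes { }, right has 6 {W, E, D, M, A, G}.
    Root D: left subtree has 2 nodes {W, E}, right has 3 {M, A, G}.
      Root E: left subtree has 1 node {W}, right has 0 { }.
      Root G: left subtree has 2 nodes {M, A}, right has 0 { }.
        Root A: left subtree has 1 node {M}, right has 0 { }.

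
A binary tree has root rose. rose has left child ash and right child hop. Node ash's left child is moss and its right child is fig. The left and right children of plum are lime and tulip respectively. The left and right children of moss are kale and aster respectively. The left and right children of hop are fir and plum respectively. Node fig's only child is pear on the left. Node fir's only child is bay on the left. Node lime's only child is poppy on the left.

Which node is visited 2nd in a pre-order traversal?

Pre-order visits the node, then its left subtree, then its right subtree.
Visit rose.
At rose: go left to ash.
  Visit ash.
  At ash: go left to moss.
    Visit moss.
    At moss: go left to kale.
      kale is a leaf — visit kale.
    At moss: go right to aster.
      aster is a leaf — visit aster.
  At ash: go right to fig.
    Visit fig.
    At fig: go left to pear.
      pear is a leaf — visit pear.
    At fig: no right child.
At rose: go right to hop.
  Visit hop.
  At hop: go left to fir.
    Visit fir.
    At fir: go left to bay.
      bay is a leaf — visit bay.
    At fir: no right child.
  At hop: go right to plum.
    Visit plum.
    At plum: go left to lime.
      Visit lime.
      At lime: go left to poppy.
        poppy is a leaf — visit poppy.
      At lime: no right child.
    At plum: go right to tulip.
      tulip is a leaf — visit tulip.
Full pre-order sequence: rose, ash, moss, kale, aster, fig, pear, hop, fir, bay, plum, lime, poppy, tulip.

ash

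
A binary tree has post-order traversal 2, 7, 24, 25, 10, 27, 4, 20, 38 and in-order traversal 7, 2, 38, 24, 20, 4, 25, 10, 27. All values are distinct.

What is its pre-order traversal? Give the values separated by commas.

The last element of post-order is the root; it splits in-order into left and right subtrees.
Root 38: left subtree has 2 nodes {7, 2}, right has 6 {24, 20, 4, 25, 10, 27}.
  Root 7: left subtree has 0 nodes { }, right has 1 {2}.
  Root 20: left subtree has 1 node {24}, right has 4 {4, 25, 10, 27}.
    Root 4: left subtree has 0 nodes { }, right has 3 {25, 10, 27}.
      Root 27: left subtree has 2 nodes {25, 10}, right has 0 { }.
        Root 10: left subtree has 1 node {25}, right has 0 { }.

38, 7, 2, 20, 24, 4, 27, 10, 25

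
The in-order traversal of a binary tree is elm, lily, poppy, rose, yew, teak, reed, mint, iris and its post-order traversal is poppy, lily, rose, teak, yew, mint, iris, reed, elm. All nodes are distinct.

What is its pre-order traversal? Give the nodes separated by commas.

The last element of post-order is the root; it splits in-order into left and right subtrees.
Root elm: left subtree has 0 nodes { }, right has 8 {lily, poppy, rose, yew, teak, reed, mint, iris}.
  Root reed: left subtree has 5 nodes {lily, poppy, rose, yew, teak}, right has 2 {mint, iris}.
    Root yew: left subtree has 3 nodes {lily, poppy, rose}, right has 1 {teak}.
      Root rose: left subtree has 2 nodes {lily, poppy}, right has 0 { }.
        Root lily: left subtree has 0 nodes { }, right has 1 {poppy}.
    Root iris: left subtree has 1 node {mint}, right has 0 { }.

elm, reed, yew, rose, lily, poppy, teak, iris, mint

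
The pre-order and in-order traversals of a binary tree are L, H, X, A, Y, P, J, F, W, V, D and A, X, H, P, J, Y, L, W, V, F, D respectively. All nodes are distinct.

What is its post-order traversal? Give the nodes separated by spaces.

A X J P Y H V W D F L

The first element of pre-order is the root; it splits in-order into left and right subtrees.
Root L: left subtree has 6 nodes {A, X, H, P, J, Y}, right has 4 {W, V, F, D}.
  Root H: left subtree has 2 nodes {A, X}, right has 3 {P, J, Y}.
    Root X: left subtree has 1 node {A}, right has 0 { }.
    Root Y: left subtree has 2 nodes {P, J}, right has 0 { }.
      Root P: left subtree has 0 nodes { }, right has 1 {J}.
  Root F: left subtree has 2 nodes {W, V}, right has 1 {D}.
    Root W: left subtree has 0 nodes { }, right has 1 {V}.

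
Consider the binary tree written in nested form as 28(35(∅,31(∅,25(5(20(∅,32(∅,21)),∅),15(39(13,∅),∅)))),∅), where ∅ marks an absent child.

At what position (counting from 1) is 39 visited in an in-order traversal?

9

In-order visits the left subtree, then the node, then the right subtree.
At 28: go left to 35.
  At 35: no left child.
  Visit 35.
  At 35: go right to 31.
    At 31: no left child.
    Visit 31.
    At 31: go right to 25.
      At 25: go left to 5.
        At 5: go left to 20.
          At 20: no left child.
          Visit 20.
          At 20: go right to 32.
            At 32: no left child.
            Visit 32.
            At 32: go right to 21.
              21 is a leaf — visit 21.
        Visit 5.
        At 5: no right child.
      Visit 25.
      At 25: go right to 15.
        At 15: go left to 39.
          At 39: go left to 13.
            13 is a leaf — visit 13.
          Visit 39.
          At 39: no right child.
        Visit 15.
        At 15: no right child.
Visit 28.
At 28: no right child.
Full in-order sequence: 35, 31, 20, 32, 21, 5, 25, 13, 39, 15, 28.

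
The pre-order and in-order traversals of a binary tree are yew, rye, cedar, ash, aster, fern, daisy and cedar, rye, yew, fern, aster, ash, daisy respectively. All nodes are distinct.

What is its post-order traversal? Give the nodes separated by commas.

cedar, rye, fern, aster, daisy, ash, yew

The first element of pre-order is the root; it splits in-order into left and right subtrees.
Root yew: left subtree has 2 nodes {cedar, rye}, right has 4 {fern, aster, ash, daisy}.
  Root rye: left subtree has 1 node {cedar}, right has 0 { }.
  Root ash: left subtree has 2 nodes {fern, aster}, right has 1 {daisy}.
    Root aster: left subtree has 1 node {fern}, right has 0 { }.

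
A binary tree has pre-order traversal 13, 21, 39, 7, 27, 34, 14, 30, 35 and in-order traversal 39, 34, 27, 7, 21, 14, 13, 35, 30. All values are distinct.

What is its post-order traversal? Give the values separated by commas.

The first element of pre-order is the root; it splits in-order into left and right subtrees.
Root 13: left subtree has 6 nodes {39, 34, 27, 7, 21, 14}, right has 2 {35, 30}.
  Root 21: left subtree has 4 nodes {39, 34, 27, 7}, right has 1 {14}.
    Root 39: left subtree has 0 nodes { }, right has 3 {34, 27, 7}.
      Root 7: left subtree has 2 nodes {34, 27}, right has 0 { }.
        Root 27: left subtree has 1 node {34}, right has 0 { }.
  Root 30: left subtree has 1 node {35}, right has 0 { }.

34, 27, 7, 39, 14, 21, 35, 30, 13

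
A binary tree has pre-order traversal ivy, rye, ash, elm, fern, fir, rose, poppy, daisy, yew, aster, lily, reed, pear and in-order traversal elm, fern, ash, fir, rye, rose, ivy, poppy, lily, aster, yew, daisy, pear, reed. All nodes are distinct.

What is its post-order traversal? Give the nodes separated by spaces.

The first element of pre-order is the root; it splits in-order into left and right subtrees.
Root ivy: left subtree has 6 nodes {elm, fern, ash, fir, rye, rose}, right has 7 {poppy, lily, aster, yew, daisy, pear, reed}.
  Root rye: left subtree has 4 nodes {elm, fern, ash, fir}, right has 1 {rose}.
    Root ash: left subtree has 2 nodes {elm, fern}, right has 1 {fir}.
      Root elm: left subtree has 0 nodes { }, right has 1 {fern}.
  Root poppy: left subtree has 0 nodes { }, right has 6 {lily, aster, yew, daisy, pear, reed}.
    Root daisy: left subtree has 3 nodes {lily, aster, yew}, right has 2 {pear, reed}.
      Root yew: left subtree has 2 nodes {lily, aster}, right has 0 { }.
        Root aster: left subtree has 1 node {lily}, right has 0 { }.
      Root reed: left subtree has 1 node {pear}, right has 0 { }.

fern elm fir ash rose rye lily aster yew pear reed daisy poppy ivy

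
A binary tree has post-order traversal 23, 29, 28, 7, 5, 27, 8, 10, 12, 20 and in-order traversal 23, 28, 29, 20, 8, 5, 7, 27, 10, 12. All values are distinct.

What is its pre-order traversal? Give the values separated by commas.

The last element of post-order is the root; it splits in-order into left and right subtrees.
Root 20: left subtree has 3 nodes {23, 28, 29}, right has 6 {8, 5, 7, 27, 10, 12}.
  Root 28: left subtree has 1 node {23}, right has 1 {29}.
  Root 12: left subtree has 5 nodes {8, 5, 7, 27, 10}, right has 0 { }.
    Root 10: left subtree has 4 nodes {8, 5, 7, 27}, right has 0 { }.
      Root 8: left subtree has 0 nodes { }, right has 3 {5, 7, 27}.
        Root 27: left subtree has 2 nodes {5, 7}, right has 0 { }.
          Root 5: left subtree has 0 nodes { }, right has 1 {7}.

20, 28, 23, 29, 12, 10, 8, 27, 5, 7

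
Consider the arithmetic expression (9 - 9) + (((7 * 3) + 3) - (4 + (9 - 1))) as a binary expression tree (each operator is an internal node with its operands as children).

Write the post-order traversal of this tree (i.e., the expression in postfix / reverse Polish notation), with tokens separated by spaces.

Post-order on an expression tree gives postfix notation: for each operator, emit left operand, right operand, then the operator.

9 9 - 7 3 * 3 + 4 9 1 - + - +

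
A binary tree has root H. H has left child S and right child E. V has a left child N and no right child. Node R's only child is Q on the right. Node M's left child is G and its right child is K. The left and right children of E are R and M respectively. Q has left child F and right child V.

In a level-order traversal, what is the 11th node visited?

Level-order visits nodes level by level from the root, left to right within each level.
Level 0: H
Level 1: S, E
Level 2: R, M
Level 3: Q, G, K
Level 4: F, V
Level 5: N
Full level-order sequence: H, S, E, R, M, Q, G, K, F, V, N.

N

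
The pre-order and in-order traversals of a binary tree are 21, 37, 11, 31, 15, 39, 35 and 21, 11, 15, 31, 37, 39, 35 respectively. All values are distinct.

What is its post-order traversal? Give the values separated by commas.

15, 31, 11, 35, 39, 37, 21

The first element of pre-order is the root; it splits in-order into left and right subtrees.
Root 21: left subtree has 0 nodes { }, right has 6 {11, 15, 31, 37, 39, 35}.
  Root 37: left subtree has 3 nodes {11, 15, 31}, right has 2 {39, 35}.
    Root 11: left subtree has 0 nodes { }, right has 2 {15, 31}.
      Root 31: left subtree has 1 node {15}, right has 0 { }.
    Root 39: left subtree has 0 nodes { }, right has 1 {35}.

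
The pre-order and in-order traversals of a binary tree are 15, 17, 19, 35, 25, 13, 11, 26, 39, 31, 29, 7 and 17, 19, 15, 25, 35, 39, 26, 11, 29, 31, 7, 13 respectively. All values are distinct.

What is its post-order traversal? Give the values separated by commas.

The first element of pre-order is the root; it splits in-order into left and right subtrees.
Root 15: left subtree has 2 nodes {17, 19}, right has 9 {25, 35, 39, 26, 11, 29, 31, 7, 13}.
  Root 17: left subtree has 0 nodes { }, right has 1 {19}.
  Root 35: left subtree has 1 node {25}, right has 7 {39, 26, 11, 29, 31, 7, 13}.
    Root 13: left subtree has 6 nodes {39, 26, 11, 29, 31, 7}, right has 0 { }.
      Root 11: left subtree has 2 nodes {39, 26}, right has 3 {29, 31, 7}.
        Root 26: left subtree has 1 node {39}, right has 0 { }.
        Root 31: left subtree has 1 node {29}, right has 1 {7}.

19, 17, 25, 39, 26, 29, 7, 31, 11, 13, 35, 15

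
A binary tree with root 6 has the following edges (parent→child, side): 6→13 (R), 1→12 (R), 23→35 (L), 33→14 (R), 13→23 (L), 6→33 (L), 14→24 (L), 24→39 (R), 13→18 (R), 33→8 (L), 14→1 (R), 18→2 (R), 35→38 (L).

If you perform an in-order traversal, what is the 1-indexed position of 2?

In-order visits the left subtree, then the node, then the right subtree.
At 6: go left to 33.
  At 33: go left to 8.
    8 is a leaf — visit 8.
  Visit 33.
  At 33: go right to 14.
    At 14: go left to 24.
      At 24: no left child.
      Visit 24.
      At 24: go right to 39.
        39 is a leaf — visit 39.
    Visit 14.
    At 14: go right to 1.
      At 1: no left child.
      Visit 1.
      At 1: go right to 12.
        12 is a leaf — visit 12.
Visit 6.
At 6: go right to 13.
  At 13: go left to 23.
    At 23: go left to 35.
      At 35: go left to 38.
        38 is a leaf — visit 38.
      Visit 35.
      At 35: no right child.
    Visit 23.
    At 23: no right child.
  Visit 13.
  At 13: go right to 18.
    At 18: no left child.
    Visit 18.
    At 18: go right to 2.
      2 is a leaf — visit 2.
Full in-order sequence: 8, 33, 24, 39, 14, 1, 12, 6, 38, 35, 23, 13, 18, 2.

14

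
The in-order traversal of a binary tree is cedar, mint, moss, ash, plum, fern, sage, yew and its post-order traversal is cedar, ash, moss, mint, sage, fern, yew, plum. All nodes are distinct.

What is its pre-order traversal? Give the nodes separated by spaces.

The last element of post-order is the root; it splits in-order into left and right subtrees.
Root plum: left subtree has 4 nodes {cedar, mint, moss, ash}, right has 3 {fern, sage, yew}.
  Root mint: left subtree has 1 node {cedar}, right has 2 {moss, ash}.
    Root moss: left subtree has 0 nodes { }, right has 1 {ash}.
  Root yew: left subtree has 2 nodes {fern, sage}, right has 0 { }.
    Root fern: left subtree has 0 nodes { }, right has 1 {sage}.

plum mint cedar moss ash yew fern sage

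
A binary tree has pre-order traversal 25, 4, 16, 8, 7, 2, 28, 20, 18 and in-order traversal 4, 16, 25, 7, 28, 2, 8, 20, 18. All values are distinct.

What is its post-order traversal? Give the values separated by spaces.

The first element of pre-order is the root; it splits in-order into left and right subtrees.
Root 25: left subtree has 2 nodes {4, 16}, right has 6 {7, 28, 2, 8, 20, 18}.
  Root 4: left subtree has 0 nodes { }, right has 1 {16}.
  Root 8: left subtree has 3 nodes {7, 28, 2}, right has 2 {20, 18}.
    Root 7: left subtree has 0 nodes { }, right has 2 {28, 2}.
      Root 2: left subtree has 1 node {28}, right has 0 { }.
    Root 20: left subtree has 0 nodes { }, right has 1 {18}.

16 4 28 2 7 18 20 8 25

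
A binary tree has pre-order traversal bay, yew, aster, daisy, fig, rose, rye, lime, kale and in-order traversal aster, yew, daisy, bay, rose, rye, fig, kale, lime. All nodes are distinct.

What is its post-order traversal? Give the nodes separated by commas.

The first element of pre-order is the root; it splits in-order into left and right subtrees.
Root bay: left subtree has 3 nodes {aster, yew, daisy}, right has 5 {rose, rye, fig, kale, lime}.
  Root yew: left subtree has 1 node {aster}, right has 1 {daisy}.
  Root fig: left subtree has 2 nodes {rose, rye}, right has 2 {kale, lime}.
    Root rose: left subtree has 0 nodes { }, right has 1 {rye}.
    Root lime: left subtree has 1 node {kale}, right has 0 { }.

aster, daisy, yew, rye, rose, kale, lime, fig, bay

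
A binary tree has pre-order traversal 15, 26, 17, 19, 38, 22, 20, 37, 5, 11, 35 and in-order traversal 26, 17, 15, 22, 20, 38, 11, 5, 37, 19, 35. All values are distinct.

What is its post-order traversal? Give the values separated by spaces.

17 26 20 22 11 5 37 38 35 19 15

The first element of pre-order is the root; it splits in-order into left and right subtrees.
Root 15: left subtree has 2 nodes {26, 17}, right has 8 {22, 20, 38, 11, 5, 37, 19, 35}.
  Root 26: left subtree has 0 nodes { }, right has 1 {17}.
  Root 19: left subtree has 6 nodes {22, 20, 38, 11, 5, 37}, right has 1 {35}.
    Root 38: left subtree has 2 nodes {22, 20}, right has 3 {11, 5, 37}.
      Root 22: left subtree has 0 nodes { }, right has 1 {20}.
      Root 37: left subtree has 2 nodes {11, 5}, right has 0 { }.
        Root 5: left subtree has 1 node {11}, right has 0 { }.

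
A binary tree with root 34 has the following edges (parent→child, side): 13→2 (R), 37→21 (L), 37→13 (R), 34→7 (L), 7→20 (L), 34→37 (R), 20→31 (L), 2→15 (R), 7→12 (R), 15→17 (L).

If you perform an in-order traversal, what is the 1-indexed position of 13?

8

In-order visits the left subtree, then the node, then the right subtree.
At 34: go left to 7.
  At 7: go left to 20.
    At 20: go left to 31.
      31 is a leaf — visit 31.
    Visit 20.
    At 20: no right child.
  Visit 7.
  At 7: go right to 12.
    12 is a leaf — visit 12.
Visit 34.
At 34: go right to 37.
  At 37: go left to 21.
    21 is a leaf — visit 21.
  Visit 37.
  At 37: go right to 13.
    At 13: no left child.
    Visit 13.
    At 13: go right to 2.
      At 2: no left child.
      Visit 2.
      At 2: go right to 15.
        At 15: go left to 17.
          17 is a leaf — visit 17.
        Visit 15.
        At 15: no right child.
Full in-order sequence: 31, 20, 7, 12, 34, 21, 37, 13, 2, 17, 15.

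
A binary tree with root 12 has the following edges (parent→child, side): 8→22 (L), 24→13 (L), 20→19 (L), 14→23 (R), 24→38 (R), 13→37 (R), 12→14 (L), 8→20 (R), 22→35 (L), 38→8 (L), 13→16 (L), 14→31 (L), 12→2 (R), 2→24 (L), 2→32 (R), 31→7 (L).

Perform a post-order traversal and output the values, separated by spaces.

Post-order visits the left subtree, then the right subtree, then the node.
At 12: go left to 14.
  At 14: go left to 31.
    At 31: go left to 7.
      7 is a leaf — visit 7.
    At 31: no right child.
    Visit 31.
  At 14: go right to 23.
    23 is a leaf — visit 23.
  Visit 14.
At 12: go right to 2.
  At 2: go left to 24.
    At 24: go left to 13.
      At 13: go left to 16.
        16 is a leaf — visit 16.
      At 13: go right to 37.
        37 is a leaf — visit 37.
      Visit 13.
    At 24: go right to 38.
      At 38: go left to 8.
        At 8: go left to 22.
          At 22: go left to 35.
            35 is a leaf — visit 35.
          At 22: no right child.
          Visit 22.
        At 8: go right to 20.
          At 20: go left to 19.
            19 is a leaf — visit 19.
          At 20: no right child.
          Visit 20.
        Visit 8.
      At 38: no right child.
      Visit 38.
    Visit 24.
  At 2: go right to 32.
    32 is a leaf — visit 32.
  Visit 2.
Visit 12.

7 31 23 14 16 37 13 35 22 19 20 8 38 24 32 2 12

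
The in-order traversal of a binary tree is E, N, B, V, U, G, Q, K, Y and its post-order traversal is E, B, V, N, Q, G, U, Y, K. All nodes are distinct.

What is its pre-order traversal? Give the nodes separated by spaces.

K U N E V B G Q Y

The last element of post-order is the root; it splits in-order into left and right subtrees.
Root K: left subtree has 7 nodes {E, N, B, V, U, G, Q}, right has 1 {Y}.
  Root U: left subtree has 4 nodes {E, N, B, V}, right has 2 {G, Q}.
    Root N: left subtree has 1 node {E}, right has 2 {B, V}.
      Root V: left subtree has 1 node {B}, right has 0 { }.
    Root G: left subtree has 0 nodes { }, right has 1 {Q}.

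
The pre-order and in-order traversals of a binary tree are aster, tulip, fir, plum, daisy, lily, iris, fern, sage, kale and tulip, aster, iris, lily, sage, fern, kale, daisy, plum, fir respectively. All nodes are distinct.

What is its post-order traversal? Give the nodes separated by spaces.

tulip iris sage kale fern lily daisy plum fir aster

The first element of pre-order is the root; it splits in-order into left and right subtrees.
Root aster: left subtree has 1 node {tulip}, right has 8 {iris, lily, sage, fern, kale, daisy, plum, fir}.
  Root fir: left subtree has 7 nodes {iris, lily, sage, fern, kale, daisy, plum}, right has 0 { }.
    Root plum: left subtree has 6 nodes {iris, lily, sage, fern, kale, daisy}, right has 0 { }.
      Root daisy: left subtree has 5 nodes {iris, lily, sage, fern, kale}, right has 0 { }.
        Root lily: left subtree has 1 node {iris}, right has 3 {sage, fern, kale}.
          Root fern: left subtree has 1 node {sage}, right has 1 {kale}.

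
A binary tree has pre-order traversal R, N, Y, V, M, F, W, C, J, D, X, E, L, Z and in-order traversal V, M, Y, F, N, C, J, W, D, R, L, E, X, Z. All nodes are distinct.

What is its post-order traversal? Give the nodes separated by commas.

M, V, F, Y, J, C, D, W, N, L, E, Z, X, R

The first element of pre-order is the root; it splits in-order into left and right subtrees.
Root R: left subtree has 9 nodes {V, M, Y, F, N, C, J, W, D}, right has 4 {L, E, X, Z}.
  Root N: left subtree has 4 nodes {V, M, Y, F}, right has 4 {C, J, W, D}.
    Root Y: left subtree has 2 nodes {V, M}, right has 1 {F}.
      Root V: left subtree has 0 nodes { }, right has 1 {M}.
    Root W: left subtree has 2 nodes {C, J}, right has 1 {D}.
      Root C: left subtree has 0 nodes { }, right has 1 {J}.
  Root X: left subtree has 2 nodes {L, E}, right has 1 {Z}.
    Root E: left subtree has 1 node {L}, right has 0 { }.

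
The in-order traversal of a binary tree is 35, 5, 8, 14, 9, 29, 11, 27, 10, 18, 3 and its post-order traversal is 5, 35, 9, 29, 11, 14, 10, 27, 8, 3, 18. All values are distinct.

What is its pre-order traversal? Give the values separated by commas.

The last element of post-order is the root; it splits in-order into left and right subtrees.
Root 18: left subtree has 9 nodes {35, 5, 8, 14, 9, 29, 11, 27, 10}, right has 1 {3}.
  Root 8: left subtree has 2 nodes {35, 5}, right has 6 {14, 9, 29, 11, 27, 10}.
    Root 35: left subtree has 0 nodes { }, right has 1 {5}.
    Root 27: left subtree has 4 nodes {14, 9, 29, 11}, right has 1 {10}.
      Root 14: left subtree has 0 nodes { }, right has 3 {9, 29, 11}.
        Root 11: left subtree has 2 nodes {9, 29}, right has 0 { }.
          Root 29: left subtree has 1 node {9}, right has 0 { }.

18, 8, 35, 5, 27, 14, 11, 29, 9, 10, 3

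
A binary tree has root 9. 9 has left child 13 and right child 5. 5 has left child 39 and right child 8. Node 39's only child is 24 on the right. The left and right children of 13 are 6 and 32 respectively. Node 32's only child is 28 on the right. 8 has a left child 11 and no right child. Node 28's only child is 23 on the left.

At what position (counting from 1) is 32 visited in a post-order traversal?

Post-order visits the left subtree, then the right subtree, then the node.
At 9: go left to 13.
  At 13: go left to 6.
    6 is a leaf — visit 6.
  At 13: go right to 32.
    At 32: no left child.
    At 32: go right to 28.
      At 28: go left to 23.
        23 is a leaf — visit 23.
      At 28: no right child.
      Visit 28.
    Visit 32.
  Visit 13.
At 9: go right to 5.
  At 5: go left to 39.
    At 39: no left child.
    At 39: go right to 24.
      24 is a leaf — visit 24.
    Visit 39.
  At 5: go right to 8.
    At 8: go left to 11.
      11 is a leaf — visit 11.
    At 8: no right child.
    Visit 8.
  Visit 5.
Visit 9.
Full post-order sequence: 6, 23, 28, 32, 13, 24, 39, 11, 8, 5, 9.

4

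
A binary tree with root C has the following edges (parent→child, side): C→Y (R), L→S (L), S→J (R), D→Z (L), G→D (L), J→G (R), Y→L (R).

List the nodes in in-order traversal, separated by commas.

In-order visits the left subtree, then the node, then the right subtree.
At C: no left child.
Visit C.
At C: go right to Y.
  At Y: no left child.
  Visit Y.
  At Y: go right to L.
    At L: go left to S.
      At S: no left child.
      Visit S.
      At S: go right to J.
        At J: no left child.
        Visit J.
        At J: go right to G.
          At G: go left to D.
            At D: go left to Z.
              Z is a leaf — visit Z.
            Visit D.
            At D: no right child.
          Visit G.
          At G: no right child.
    Visit L.
    At L: no right child.

C, Y, S, J, Z, D, G, L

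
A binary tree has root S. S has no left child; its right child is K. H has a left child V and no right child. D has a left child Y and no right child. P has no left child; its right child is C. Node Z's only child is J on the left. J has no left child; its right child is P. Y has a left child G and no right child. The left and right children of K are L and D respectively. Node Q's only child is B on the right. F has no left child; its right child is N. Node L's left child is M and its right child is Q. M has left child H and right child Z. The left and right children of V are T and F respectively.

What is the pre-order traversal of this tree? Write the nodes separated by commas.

S, K, L, M, H, V, T, F, N, Z, J, P, C, Q, B, D, Y, G

Pre-order visits the node, then its left subtree, then its right subtree.
Visit S.
At S: no left child.
At S: go right to K.
  Visit K.
  At K: go left to L.
    Visit L.
    At L: go left to M.
      Visit M.
      At M: go left to H.
        Visit H.
        At H: go left to V.
          Visit V.
          At V: go left to T.
            T is a leaf — visit T.
          At V: go right to F.
            Visit F.
            At F: no left child.
            At F: go right to N.
              N is a leaf — visit N.
        At H: no right child.
      At M: go right to Z.
        Visit Z.
        At Z: go left to J.
          Visit J.
          At J: no left child.
          At J: go right to P.
            Visit P.
            At P: no left child.
            At P: go right to C.
              C is a leaf — visit C.
        At Z: no right child.
    At L: go right to Q.
      Visit Q.
      At Q: no left child.
      At Q: go right to B.
        B is a leaf — visit B.
  At K: go right to D.
    Visit D.
    At D: go left to Y.
      Visit Y.
      At Y: go left to G.
        G is a leaf — visit G.
      At Y: no right child.
    At D: no right child.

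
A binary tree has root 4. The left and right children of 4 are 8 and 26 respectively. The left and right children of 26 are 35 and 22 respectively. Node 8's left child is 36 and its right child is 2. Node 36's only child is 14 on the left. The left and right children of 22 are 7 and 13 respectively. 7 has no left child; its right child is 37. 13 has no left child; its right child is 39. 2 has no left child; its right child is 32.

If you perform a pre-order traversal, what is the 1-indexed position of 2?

Pre-order visits the node, then its left subtree, then its right subtree.
Visit 4.
At 4: go left to 8.
  Visit 8.
  At 8: go left to 36.
    Visit 36.
    At 36: go left to 14.
      14 is a leaf — visit 14.
    At 36: no right child.
  At 8: go right to 2.
    Visit 2.
    At 2: no left child.
    At 2: go right to 32.
      32 is a leaf — visit 32.
At 4: go right to 26.
  Visit 26.
  At 26: go left to 35.
    35 is a leaf — visit 35.
  At 26: go right to 22.
    Visit 22.
    At 22: go left to 7.
      Visit 7.
      At 7: no left child.
      At 7: go right to 37.
        37 is a leaf — visit 37.
    At 22: go right to 13.
      Visit 13.
      At 13: no left child.
      At 13: go right to 39.
        39 is a leaf — visit 39.
Full pre-order sequence: 4, 8, 36, 14, 2, 32, 26, 35, 22, 7, 37, 13, 39.

5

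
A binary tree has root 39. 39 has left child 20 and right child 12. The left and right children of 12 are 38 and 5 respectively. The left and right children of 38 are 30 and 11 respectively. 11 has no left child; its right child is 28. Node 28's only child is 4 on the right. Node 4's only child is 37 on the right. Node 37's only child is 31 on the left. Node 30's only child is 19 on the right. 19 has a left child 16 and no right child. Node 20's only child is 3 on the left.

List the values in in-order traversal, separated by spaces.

3 20 39 30 16 19 38 11 28 4 31 37 12 5

In-order visits the left subtree, then the node, then the right subtree.
At 39: go left to 20.
  At 20: go left to 3.
    3 is a leaf — visit 3.
  Visit 20.
  At 20: no right child.
Visit 39.
At 39: go right to 12.
  At 12: go left to 38.
    At 38: go left to 30.
      At 30: no left child.
      Visit 30.
      At 30: go right to 19.
        At 19: go left to 16.
          16 is a leaf — visit 16.
        Visit 19.
        At 19: no right child.
    Visit 38.
    At 38: go right to 11.
      At 11: no left child.
      Visit 11.
      At 11: go right to 28.
        At 28: no left child.
        Visit 28.
        At 28: go right to 4.
          At 4: no left child.
          Visit 4.
          At 4: go right to 37.
            At 37: go left to 31.
              31 is a leaf — visit 31.
            Visit 37.
            At 37: no right child.
  Visit 12.
  At 12: go right to 5.
    5 is a leaf — visit 5.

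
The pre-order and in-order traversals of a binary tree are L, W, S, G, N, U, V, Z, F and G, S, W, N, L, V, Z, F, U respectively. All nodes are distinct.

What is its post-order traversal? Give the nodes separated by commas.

G, S, N, W, F, Z, V, U, L

The first element of pre-order is the root; it splits in-order into left and right subtrees.
Root L: left subtree has 4 nodes {G, S, W, N}, right has 4 {V, Z, F, U}.
  Root W: left subtree has 2 nodes {G, S}, right has 1 {N}.
    Root S: left subtree has 1 node {G}, right has 0 { }.
  Root U: left subtree has 3 nodes {V, Z, F}, right has 0 { }.
    Root V: left subtree has 0 nodes { }, right has 2 {Z, F}.
      Root Z: left subtree has 0 nodes { }, right has 1 {F}.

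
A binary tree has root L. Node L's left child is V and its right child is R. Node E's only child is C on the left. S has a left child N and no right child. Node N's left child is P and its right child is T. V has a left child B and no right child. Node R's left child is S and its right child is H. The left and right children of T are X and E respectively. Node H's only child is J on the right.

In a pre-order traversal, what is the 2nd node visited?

Pre-order visits the node, then its left subtree, then its right subtree.
Visit L.
At L: go left to V.
  Visit V.
  At V: go left to B.
    B is a leaf — visit B.
  At V: no right child.
At L: go right to R.
  Visit R.
  At R: go left to S.
    Visit S.
    At S: go left to N.
      Visit N.
      At N: go left to P.
        P is a leaf — visit P.
      At N: go right to T.
        Visit T.
        At T: go left to X.
          X is a leaf — visit X.
        At T: go right to E.
          Visit E.
          At E: go left to C.
            C is a leaf — visit C.
          At E: no right child.
    At S: no right child.
  At R: go right to H.
    Visit H.
    At H: no left child.
    At H: go right to J.
      J is a leaf — visit J.
Full pre-order sequence: L, V, B, R, S, N, P, T, X, E, C, H, J.

V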